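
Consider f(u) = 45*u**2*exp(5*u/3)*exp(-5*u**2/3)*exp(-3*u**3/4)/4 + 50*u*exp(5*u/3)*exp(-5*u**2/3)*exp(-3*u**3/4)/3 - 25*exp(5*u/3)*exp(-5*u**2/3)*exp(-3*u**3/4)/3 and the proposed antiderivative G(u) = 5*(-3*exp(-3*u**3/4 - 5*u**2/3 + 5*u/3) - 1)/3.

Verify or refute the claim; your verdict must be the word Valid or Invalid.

Valid - the claim checks out under differentiation.

d/du[G] = 45*u**2*exp(5*u/3)*exp(-5*u**2/3)*exp(-3*u**3/4)/4 + 50*u*exp(5*u/3)*exp(-5*u**2/3)*exp(-3*u**3/4)/3 - 25*exp(5*u/3)*exp(-5*u**2/3)*exp(-3*u**3/4)/3
This equals f(u) exactly, so the claim holds.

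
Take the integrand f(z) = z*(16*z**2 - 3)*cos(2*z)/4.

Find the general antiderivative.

F(z) = (32*z**3*sin(2*z) + 48*z**2*cos(2*z) - 54*z*sin(2*z) - 27*cos(2*z))/16 + C

An antiderivative F(z) passes only if d/dz[F] lands on f(z) exactly.
Check: d/dz[(32*z**3*sin(2*z) + 48*z**2*cos(2*z) - 54*z*sin(2*z) - 27*cos(2*z))/16] = 4*z**3*cos(2*z) - 3*z*cos(2*z)/4, which equals f(z).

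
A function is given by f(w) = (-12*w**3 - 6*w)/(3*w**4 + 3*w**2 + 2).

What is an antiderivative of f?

The substitution u = w**4 + w**2 + 2/3 works: f is exactly (dF/du)*(du/dw) for that inner function.
Check: d/dw[-log(w**4 + w**2 + 2/3)] = (-12*w**3 - 6*w)/(3*w**4 + 3*w**2 + 2) = f(w).

An antiderivative is F(w) = -log(w**4 + w**2 + 2/3).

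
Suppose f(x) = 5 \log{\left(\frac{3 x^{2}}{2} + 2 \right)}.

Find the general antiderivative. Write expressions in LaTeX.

Check any antiderivative F(x) by computing F'(x) and comparing it with f(x).
Check: d/dx[5 x \log{\left(\frac{3 x^{2}}{2} + 2 \right)} - 10 x + \frac{20 \sqrt{3} \operatorname{atan}{\left(\frac{\sqrt{3} x}{2} \right)}}{3}] = 5 \log{\left(\frac{3 x^{2}}{2} + 2 \right)} = f(x).

F(x) = 5 x \log{\left(\frac{3 x^{2}}{2} + 2 \right)} - 10 x + \frac{20 \sqrt{3} \operatorname{atan}{\left(\frac{\sqrt{3} x}{2} \right)}}{3} + C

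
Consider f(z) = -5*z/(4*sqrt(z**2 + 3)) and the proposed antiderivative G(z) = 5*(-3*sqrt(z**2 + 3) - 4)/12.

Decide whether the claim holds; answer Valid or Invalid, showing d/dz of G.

d/dz[G] = -5*z/(4*sqrt(z**2 + 3))
This equals f(z) exactly, so the claim holds.

Valid. The derivative of G reproduces f.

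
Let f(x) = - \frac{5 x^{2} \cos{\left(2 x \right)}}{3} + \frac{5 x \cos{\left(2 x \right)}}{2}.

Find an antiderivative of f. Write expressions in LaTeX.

An antiderivative is F(x) = - \frac{5 x^{2} \sin{\left(2 x \right)}}{6} + \frac{5 x \sin{\left(2 x \right)}}{4} - \frac{5 x \cos{\left(2 x \right)}}{6} + \frac{5 \sin{\left(2 x \right)}}{12} + \frac{5 \cos{\left(2 x \right)}}{8}.

Integrate term by term and add the pieces.
Check: d/dx[- \frac{5 x^{2} \sin{\left(2 x \right)}}{6} + \frac{5 x \sin{\left(2 x \right)}}{4} - \frac{5 x \cos{\left(2 x \right)}}{6} + \frac{5 \sin{\left(2 x \right)}}{12} + \frac{5 \cos{\left(2 x \right)}}{8}] = - \frac{5 x^{2} \cos{\left(2 x \right)}}{3} + \frac{5 x \cos{\left(2 x \right)}}{2} = f(x).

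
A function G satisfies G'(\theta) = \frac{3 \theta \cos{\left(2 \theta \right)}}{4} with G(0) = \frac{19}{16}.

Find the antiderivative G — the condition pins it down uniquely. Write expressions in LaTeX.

Recover the given G'(\theta) by differentiating a candidate G(\theta); any mismatch rules it out.
A general antiderivative is \frac{3 \theta \sin{\left(2 \theta \right)}}{8} + \frac{3 \cos{\left(2 \theta \right)}}{16} + C.
The condition gives C = \frac{19}{16} - (\frac{3}{16}) = 1.
So G(\theta) = \frac{6 \theta \sin{\left(2 \theta \right)} + 3 \cos{\left(2 \theta \right)} + 16}{16}.
Check: d/d\theta[\frac{6 \theta \sin{\left(2 \theta \right)} + 3 \cos{\left(2 \theta \right)} + 16}{16}] = \frac{3 \theta \cos{\left(2 \theta \right)}}{4} = G'(\theta).

G(\theta) = \frac{6 \theta \sin{\left(2 \theta \right)} + 3 \cos{\left(2 \theta \right)} + 16}{16}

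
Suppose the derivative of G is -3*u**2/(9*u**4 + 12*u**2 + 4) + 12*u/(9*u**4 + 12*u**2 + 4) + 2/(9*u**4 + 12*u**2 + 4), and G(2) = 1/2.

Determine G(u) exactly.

G(u) = (3*u**2 + 2*u - 2)/(2*(3*u**2 + 2))

G'(u) has the shape v'r + vr' for v = 1/(3*u**2 + 2) and r = u - 2 — it is the derivative of the product v*r.
A general antiderivative is (u - 2)/(3*u**2 + 2) + C.
The condition gives C = 1/2 - (0) = 1/2.
So G(u) = (3*u**2 + 2*u - 2)/(2*(3*u**2 + 2)).
Check: d/du[(3*u**2 + 2*u - 2)/(2*(3*u**2 + 2))] = (-3*u**2 + 12*u + 2)/(9*u**4 + 12*u**2 + 4), which equals G'(u).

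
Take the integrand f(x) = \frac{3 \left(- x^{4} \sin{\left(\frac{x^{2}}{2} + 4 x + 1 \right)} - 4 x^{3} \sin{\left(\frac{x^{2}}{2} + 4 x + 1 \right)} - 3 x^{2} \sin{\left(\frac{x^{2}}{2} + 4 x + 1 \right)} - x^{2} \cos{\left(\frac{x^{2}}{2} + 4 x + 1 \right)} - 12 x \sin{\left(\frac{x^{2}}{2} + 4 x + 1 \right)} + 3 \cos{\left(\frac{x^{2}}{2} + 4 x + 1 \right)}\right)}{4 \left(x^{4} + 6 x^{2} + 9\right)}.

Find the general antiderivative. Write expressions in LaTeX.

Recover f(x) by differentiating a candidate F(x); any mismatch rules it out.
Check: d/dx[\frac{3 x \cos{\left(\frac{x^{2}}{2} + 4 x + 1 \right)}}{4 \left(x^{2} + 3\right)}] = \frac{- 3 x^{4} \sin{\left(\frac{x^{2}}{2} + 4 x + 1 \right)} - 12 x^{3} \sin{\left(\frac{x^{2}}{2} + 4 x + 1 \right)} - 9 x^{2} \sin{\left(\frac{x^{2}}{2} + 4 x + 1 \right)} - 3 x^{2} \cos{\left(\frac{x^{2}}{2} + 4 x + 1 \right)} - 36 x \sin{\left(\frac{x^{2}}{2} + 4 x + 1 \right)} + 9 \cos{\left(\frac{x^{2}}{2} + 4 x + 1 \right)}}{4 x^{4} + 24 x^{2} + 36}, which equals f(x).

F(x) = \frac{3 x \cos{\left(\frac{x^{2}}{2} + 4 x + 1 \right)}}{4 \left(x^{2} + 3\right)} + C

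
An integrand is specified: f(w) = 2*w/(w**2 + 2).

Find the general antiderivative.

F(w) = log(2*w**2 + 4) + C

f matches the chain-rule pattern g'(h)*h' with inner function h(w) = 2*w**2 + 4; substituting u = h(w) collapses the integral.
Check: d/dw[log(2*w**2 + 4)] = 2*w/(w**2 + 2) = f(w).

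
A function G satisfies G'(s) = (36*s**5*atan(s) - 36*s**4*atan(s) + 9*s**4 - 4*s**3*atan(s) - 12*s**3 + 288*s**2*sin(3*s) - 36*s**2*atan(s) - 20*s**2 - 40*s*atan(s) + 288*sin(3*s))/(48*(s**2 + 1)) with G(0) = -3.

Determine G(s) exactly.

Recover the given G'(s) by differentiating a candidate G(s); any mismatch rules it out.
A general antiderivative is -(-3*s**4/4 + s**3 + 5*s**2/3)*atan(s)/4 - 2*cos(3*s) + C.
The condition gives C = -3 - (-2) = -1.
So G(s) = 3*s**4*atan(s)/16 - s**3*atan(s)/4 - 5*s**2*atan(s)/12 - 2*cos(3*s) - 1.
Check: d/ds[3*s**4*atan(s)/16 - s**3*atan(s)/4 - 5*s**2*atan(s)/12 - 2*cos(3*s) - 1] = (36*s**5*atan(s) - 36*s**4*atan(s) + 9*s**4 - 4*s**3*atan(s) - 12*s**3 + 288*s**2*sin(3*s) - 36*s**2*atan(s) - 20*s**2 - 40*s*atan(s) + 288*sin(3*s))/(48*s**2 + 48), which equals G'(s).

G(s) = 3*s**4*atan(s)/16 - s**3*atan(s)/4 - 5*s**2*atan(s)/12 - 2*cos(3*s) - 1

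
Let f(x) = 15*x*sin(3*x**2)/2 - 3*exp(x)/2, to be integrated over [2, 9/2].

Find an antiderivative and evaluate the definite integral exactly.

The integrand splits into summands that can be handled one at a time.
F(x) = -3*exp(x)/2 - 5*cos(3*x**2)/4 is an antiderivative of f.
Check: d/dx[-3*exp(x)/2 - 5*cos(3*x**2)/4] = 15*x*sin(3*x**2)/2 - 3*exp(x)/2 = f(x).
F(9/2) = -3*exp(9/2)/2 - 5*cos(243/4)/4; F(2) = -3*exp(2)/2 - 5*cos(12)/4.
Integral = F(9/2) - F(2) = -3*exp(9/2)/2 - 5*cos(243/4)/4 + 5*cos(12)/4 + 3*exp(2)/2.

Antiderivative: F(x) = -3*exp(x)/2 - 5*cos(3*x**2)/4; value = -3*exp(9/2)/2 - 5*cos(243/4)/4 + 5*cos(12)/4 + 3*exp(2)/2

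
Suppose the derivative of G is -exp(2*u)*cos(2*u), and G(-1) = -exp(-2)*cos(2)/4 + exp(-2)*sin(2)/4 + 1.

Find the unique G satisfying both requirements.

Any candidate G(u) must reproduce the stated G'(u) exactly.
A general antiderivative is -exp(2*u)*sin(2*u)/4 - exp(2*u)*cos(2*u)/4 + C.
The condition gives C = -exp(-2)*cos(2)/4 + exp(-2)*sin(2)/4 + 1 - (-exp(-2)*cos(2)/4 + exp(-2)*sin(2)/4) = 1.
So G(u) = (-exp(2*u)*sin(2*u) - exp(2*u)*cos(2*u) + 4)/4.
Check: d/du[(-exp(2*u)*sin(2*u) - exp(2*u)*cos(2*u) + 4)/4] = -exp(2*u)*cos(2*u) = G'(u).

G(u) = (-exp(2*u)*sin(2*u) - exp(2*u)*cos(2*u) + 4)/4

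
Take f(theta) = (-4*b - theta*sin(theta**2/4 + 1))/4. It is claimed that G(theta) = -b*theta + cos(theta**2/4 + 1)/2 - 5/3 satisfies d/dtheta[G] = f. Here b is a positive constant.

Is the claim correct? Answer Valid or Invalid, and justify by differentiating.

Valid: G'(theta) = f(theta).

d/dtheta[G] = -b - theta*sin(theta**2/4 + 1)/4
This equals f(theta) exactly, so the claim holds.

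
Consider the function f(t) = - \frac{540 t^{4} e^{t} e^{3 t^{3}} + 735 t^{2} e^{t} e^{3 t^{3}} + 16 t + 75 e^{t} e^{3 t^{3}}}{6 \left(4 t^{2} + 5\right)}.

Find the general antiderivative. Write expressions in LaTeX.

F(t) = - \frac{5 e^{3 t^{3} + t}}{2} - \frac{\log{\left(4 t^{2} + 5 \right)}}{3} + C

A candidate is checked by its d/dt: the result must match f(t).
Check: d/dt[- \frac{5 e^{3 t^{3} + t}}{2} - \frac{\log{\left(4 t^{2} + 5 \right)}}{3}] = \frac{- 540 t^{4} e^{t} e^{3 t^{3}} - 735 t^{2} e^{t} e^{3 t^{3}} - 16 t - 75 e^{t} e^{3 t^{3}}}{24 t^{2} + 30}, which equals f(t).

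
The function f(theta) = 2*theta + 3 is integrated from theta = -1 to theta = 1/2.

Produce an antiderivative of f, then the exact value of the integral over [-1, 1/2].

Check any antiderivative F(theta) by computing F'(theta) and comparing it with f(theta).
F(theta) = theta**2 + 3*theta is an antiderivative of f.
Check: d/dtheta[theta**2 + 3*theta] = 2*theta + 3 = f(theta).
F(1/2) = 7/4; F(-1) = -2.
Integral = F(1/2) - F(-1) = 15/4.

Antiderivative: F(theta) = theta**2 + 3*theta; value = 15/4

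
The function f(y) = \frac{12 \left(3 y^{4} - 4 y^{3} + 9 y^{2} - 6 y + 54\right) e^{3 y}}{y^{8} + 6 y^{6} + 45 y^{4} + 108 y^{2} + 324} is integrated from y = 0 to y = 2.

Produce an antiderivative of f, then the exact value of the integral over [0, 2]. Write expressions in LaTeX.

f has the shape u'v + uv' for u = \frac{4}{\frac{y^{4}}{3} + y^{2} + 6} and v = e^{3 y} — it is the derivative of the product u*v.
F(y) = \frac{12 e^{3 y}}{y^{4} + 3 y^{2} + 18} is an antiderivative of f.
Check: d/dy[\frac{12 e^{3 y}}{y^{4} + 3 y^{2} + 18}] = \frac{36 y^{4} e^{3 y} - 48 y^{3} e^{3 y} + 108 y^{2} e^{3 y} - 72 y e^{3 y} + 648 e^{3 y}}{y^{8} + 6 y^{6} + 45 y^{4} + 108 y^{2} + 324}, which equals f(y).
F(2) = \frac{6 e^{6}}{23}; F(0) = \frac{2}{3}.
Integral = F(2) - F(0) = - \frac{2}{3} + \frac{6 e^{6}}{23}.

Antiderivative: F(y) = \frac{12 e^{3 y}}{y^{4} + 3 y^{2} + 18}; value = - \frac{2}{3} + \frac{6 e^{6}}{23}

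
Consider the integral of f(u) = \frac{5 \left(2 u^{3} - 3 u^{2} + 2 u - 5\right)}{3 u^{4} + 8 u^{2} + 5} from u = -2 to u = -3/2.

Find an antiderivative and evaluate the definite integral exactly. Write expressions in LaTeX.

Check any antiderivative F(u) by computing F'(u) and comparing it with f(u).
F(u) = \frac{5 \log{\left(\frac{3 u^{2}}{2} + \frac{5}{2} \right)}}{3} - 5 \operatorname{atan}{\left(u \right)} is an antiderivative of f.
Check: d/du[\frac{5 \log{\left(\frac{3 u^{2}}{2} + \frac{5}{2} \right)}}{3} - 5 \operatorname{atan}{\left(u \right)}] = \frac{10 u^{3} - 15 u^{2} + 10 u - 25}{3 u^{4} + 8 u^{2} + 5}, which equals f(u).
F(-3/2) = \frac{5 \log{\left(\frac{47}{8} \right)}}{3} + 5 \operatorname{atan}{\left(\frac{3}{2} \right)}; F(-2) = \frac{5 \log{\left(\frac{17}{2} \right)}}{3} + 5 \operatorname{atan}{\left(2 \right)}.
Integral = F(-3/2) - F(-2) = - 5 \operatorname{atan}{\left(2 \right)} - \frac{5 \log{\left(\frac{17}{2} \right)}}{3} + \frac{5 \log{\left(\frac{47}{8} \right)}}{3} + 5 \operatorname{atan}{\left(\frac{3}{2} \right)}.

Antiderivative: F(u) = \frac{5 \log{\left(\frac{3 u^{2}}{2} + \frac{5}{2} \right)}}{3} - 5 \operatorname{atan}{\left(u \right)}; value = - 5 \operatorname{atan}{\left(2 \right)} - \frac{5 \log{\left(\frac{17}{2} \right)}}{3} + \frac{5 \log{\left(\frac{47}{8} \right)}}{3} + 5 \operatorname{atan}{\left(\frac{3}{2} \right)}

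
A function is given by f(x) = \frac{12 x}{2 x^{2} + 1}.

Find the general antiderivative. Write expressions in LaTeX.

f matches the chain-rule pattern g'(h)*h' with inner function h(x) = 2 x^{2} + 1; substituting u = h(x) collapses the integral.
Check: d/dx[3 \log{\left(2 x^{2} + 1 \right)}] = \frac{12 x}{2 x^{2} + 1} = f(x).

F(x) = 3 \log{\left(2 x^{2} + 1 \right)} + C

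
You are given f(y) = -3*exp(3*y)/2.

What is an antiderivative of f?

An antiderivative is F(y) = -exp(3*y)/2.

For F(y) to be correct the identity F'(y) - f(y) = 0 must hold.
Check: d/dy[-exp(3*y)/2] = -3*exp(3*y)/2 = f(y).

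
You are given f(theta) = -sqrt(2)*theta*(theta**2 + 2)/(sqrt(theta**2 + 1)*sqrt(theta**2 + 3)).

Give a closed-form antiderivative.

An antiderivative is F(theta) = -sqrt(theta**4/2 + 2*theta**2 + 3/2).

The substitution u = theta**4/2 + 2*theta**2 + 3/2 works: f is exactly (dF/du)*(du/dtheta) for that inner function.
Check: d/dtheta[-sqrt(theta**4/2 + 2*theta**2 + 3/2)] = (-sqrt(2)*theta**3 - 2*sqrt(2)*theta)/sqrt(theta**4 + 4*theta**2 + 3), which equals f(theta).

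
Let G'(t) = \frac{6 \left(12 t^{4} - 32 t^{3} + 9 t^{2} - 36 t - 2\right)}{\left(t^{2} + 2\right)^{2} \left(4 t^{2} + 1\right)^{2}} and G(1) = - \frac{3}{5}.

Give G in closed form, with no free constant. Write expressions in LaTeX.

G(t) = \frac{- 4 t^{4} - 9 t^{2} - 6 t + 10}{4 t^{4} + 9 t^{2} + 2}

G'(t) has the shape u'v + uv' for u = \frac{1}{\frac{2 t^{4}}{3} + \frac{3 t^{2}}{2} + \frac{1}{3}} and v = 2 - t — it is the derivative of the product u*v.
A general antiderivative is \frac{2 - t}{\frac{2 t^{4}}{3} + \frac{3 t^{2}}{2} + \frac{1}{3}} + C.
The condition gives C = - \frac{3}{5} - (\frac{2}{5}) = -1.
So G(t) = \frac{- 4 t^{4} - 9 t^{2} - 6 t + 10}{4 t^{4} + 9 t^{2} + 2}.
Check: d/dt[\frac{- 4 t^{4} - 9 t^{2} - 6 t + 10}{4 t^{4} + 9 t^{2} + 2}] = \frac{72 t^{4} - 192 t^{3} + 54 t^{2} - 216 t - 12}{16 t^{8} + 72 t^{6} + 97 t^{4} + 36 t^{2} + 4}, which equals G'(t).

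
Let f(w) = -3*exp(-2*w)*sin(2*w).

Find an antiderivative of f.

An antiderivative is F(w) = 3*exp(-2*w)*sin(2*w)/4 + 3*exp(-2*w)*cos(2*w)/4.

For F(w) to be correct the identity F'(w) - f(w) = 0 must hold.
Check: d/dw[3*exp(-2*w)*sin(2*w)/4 + 3*exp(-2*w)*cos(2*w)/4] = -3*exp(-2*w)*sin(2*w) = f(w).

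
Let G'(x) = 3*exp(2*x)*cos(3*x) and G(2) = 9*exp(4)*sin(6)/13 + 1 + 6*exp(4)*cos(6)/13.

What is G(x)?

A candidate passes only if d/dx[G] lands on the given G'(x) exactly.
A general antiderivative is 9*exp(2*x)*sin(3*x)/13 + 6*exp(2*x)*cos(3*x)/13 + C.
The condition gives C = 9*exp(4)*sin(6)/13 + 1 + 6*exp(4)*cos(6)/13 - (9*exp(4)*sin(6)/13 + 6*exp(4)*cos(6)/13) = 1.
So G(x) = 9*exp(2*x)*sin(3*x)/13 + 6*exp(2*x)*cos(3*x)/13 + 1.
Check: d/dx[9*exp(2*x)*sin(3*x)/13 + 6*exp(2*x)*cos(3*x)/13 + 1] = 3*exp(2*x)*cos(3*x) = G'(x).

G(x) = 9*exp(2*x)*sin(3*x)/13 + 6*exp(2*x)*cos(3*x)/13 + 1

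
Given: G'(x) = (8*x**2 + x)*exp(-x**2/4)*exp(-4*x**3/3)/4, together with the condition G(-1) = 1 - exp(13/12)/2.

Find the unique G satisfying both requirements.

The substitution u = -4*x**3/3 - x**2/4 works: G'(x) is exactly (dG/du)*(du/dx) for that inner function.
A general antiderivative is -exp(-4*x**3/3 - x**2/4)/2 + C.
The condition gives C = 1 - exp(13/12)/2 - (-exp(13/12)/2) = 1.
So G(x) = (2*exp(x**2/4)*exp(4*x**3/3) - 1)*exp(-x**2/4)*exp(-4*x**3/3)/2.
Check: d/dx[(2*exp(x**2/4)*exp(4*x**3/3) - 1)*exp(-x**2/4)*exp(-4*x**3/3)/2] = (8*x**2 + x)*exp(-x**2/4)*exp(-4*x**3/3)/4 = G'(x).

G(x) = (2*exp(x**2/4)*exp(4*x**3/3) - 1)*exp(-x**2/4)*exp(-4*x**3/3)/2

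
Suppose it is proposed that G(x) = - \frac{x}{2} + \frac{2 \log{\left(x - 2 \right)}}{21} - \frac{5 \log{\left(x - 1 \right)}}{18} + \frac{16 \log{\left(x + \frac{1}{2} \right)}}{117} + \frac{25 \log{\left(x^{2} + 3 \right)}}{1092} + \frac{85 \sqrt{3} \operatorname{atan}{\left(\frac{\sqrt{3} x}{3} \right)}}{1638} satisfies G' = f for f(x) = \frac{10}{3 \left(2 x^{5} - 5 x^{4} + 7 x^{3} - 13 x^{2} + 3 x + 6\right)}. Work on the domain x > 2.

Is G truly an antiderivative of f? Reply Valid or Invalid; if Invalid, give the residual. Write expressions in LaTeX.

Invalid: d/dx[G] - f = - \frac{1}{2}, which is not 0.

d/dx[G] = \frac{- 6 x^{5} + 15 x^{4} - 21 x^{3} + 39 x^{2} - 9 x + 2}{12 x^{5} - 30 x^{4} + 42 x^{3} - 78 x^{2} + 18 x + 36}
d/dx[G] - f(x) = - \frac{1}{2} != 0.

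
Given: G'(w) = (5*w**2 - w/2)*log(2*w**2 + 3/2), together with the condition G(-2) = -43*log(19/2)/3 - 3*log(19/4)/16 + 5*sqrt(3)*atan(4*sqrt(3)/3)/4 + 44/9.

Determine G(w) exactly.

Differentiate the proposed G(w) back; it has to land on the given G'(w).
A general antiderivative is -10*w**3/9 + w**2/4 + 5*w/2 + (5*w**3/3 - w**2/4)*log(2*w**2 + 3/2) - 3*log(w**2 + 3/4)/16 - 5*sqrt(3)*atan(2*sqrt(3)*w/3)/4 + C.
The condition gives C = -43*log(19/2)/3 - 3*log(19/4)/16 + 5*sqrt(3)*atan(4*sqrt(3)/3)/4 + 44/9 - (-43*log(19/2)/3 - 3*log(19/4)/16 + 5*sqrt(3)*atan(4*sqrt(3)/3)/4 + 44/9) = 0.
So G(w) = (240*w**3*log(2*w**2 + 3/2) - 160*w**3 - 36*w**2*log(2*w**2 + 3/2) + 36*w**2 + 360*w - 27*log(w**2 + 3/4) - 180*sqrt(3)*atan(2*sqrt(3)*w/3))/144.
Check: d/dw[(240*w**3*log(2*w**2 + 3/2) - 160*w**3 - 36*w**2*log(2*w**2 + 3/2) + 36*w**2 + 360*w - 27*log(w**2 + 3/4) - 180*sqrt(3)*atan(2*sqrt(3)*w/3))/144] = 5*w**2*log(2*w**2 + 3/2) - w*log(2*w**2 + 3/2)/2, which equals G'(w).

G(w) = (240*w**3*log(2*w**2 + 3/2) - 160*w**3 - 36*w**2*log(2*w**2 + 3/2) + 36*w**2 + 360*w - 27*log(w**2 + 3/4) - 180*sqrt(3)*atan(2*sqrt(3)*w/3))/144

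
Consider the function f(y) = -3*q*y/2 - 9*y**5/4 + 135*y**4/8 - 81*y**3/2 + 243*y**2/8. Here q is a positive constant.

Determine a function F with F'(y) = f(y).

The integrand splits into summands that can be handled one at a time.
Check: d/dy[-3*q*y**2/4 - 3*y**6/8 + 27*y**5/8 - 81*y**4/8 + 81*y**3/8] = -3*q*y/2 - 9*y**5/4 + 135*y**4/8 - 81*y**3/2 + 243*y**2/8 = f(y).

An antiderivative is F(y) = -3*q*y**2/4 - 3*y**6/8 + 27*y**5/8 - 81*y**4/8 + 81*y**3/8.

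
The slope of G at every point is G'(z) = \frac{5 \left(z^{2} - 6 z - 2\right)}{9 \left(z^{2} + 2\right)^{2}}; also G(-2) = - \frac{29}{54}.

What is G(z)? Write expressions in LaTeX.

G(z) = - \frac{9 z^{2} + 5 z + 3}{9 \left(z^{2} + 2\right)}

G'(z) has the shape u'v + uv' for u = \frac{1}{3 z^{2} + 6} and v = 5 - \frac{5 z}{3} — it is the derivative of the product u*v.
A general antiderivative is \frac{5 - \frac{5 z}{3}}{3 z^{2} + 6} + C.
The condition gives C = - \frac{29}{54} - (\frac{25}{54}) = -1.
So G(z) = - \frac{9 z^{2} + 5 z + 3}{9 \left(z^{2} + 2\right)}.
Check: d/dz[- \frac{9 z^{2} + 5 z + 3}{9 \left(z^{2} + 2\right)}] = \frac{5 z^{2} - 30 z - 10}{9 z^{4} + 36 z^{2} + 36}, which equals G'(z).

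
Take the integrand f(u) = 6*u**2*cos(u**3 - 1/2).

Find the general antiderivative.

The substitution w = u**3 - 1/2 works: f is exactly (dF/dw)*(dw/du) for that inner function.
Check: d/du[2*sin(u**3 - 1/2)] = 6*u**2*cos(u**3 - 1/2) = f(u).

F(u) = 2*sin(u**3 - 1/2) + C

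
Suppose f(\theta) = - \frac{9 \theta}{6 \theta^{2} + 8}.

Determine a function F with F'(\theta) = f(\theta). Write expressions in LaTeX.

An antiderivative is F(\theta) = - \frac{3 \log{\left(3 \theta^{2} + 4 \right)}}{4}.

f matches the chain-rule pattern g'(h)*h' with inner function h(\theta) = 3 \theta^{2} + 4; substituting u = h(\theta) collapses the integral.
Check: d/d\theta[- \frac{3 \log{\left(3 \theta^{2} + 4 \right)}}{4}] = - \frac{9 \theta}{6 \theta^{2} + 8} = f(\theta).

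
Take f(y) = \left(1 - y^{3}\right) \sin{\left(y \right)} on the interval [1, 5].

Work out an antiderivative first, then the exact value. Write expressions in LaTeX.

Antiderivative: F(y) = y^{3} \cos{\left(y \right)} - 3 y^{2} \sin{\left(y \right)} - 6 y \cos{\left(y \right)} + 6 \sin{\left(y \right)} - \cos{\left(y \right)}; value = - 3 \sin{\left(1 \right)} + 6 \cos{\left(1 \right)} + 94 \cos{\left(5 \right)} - 69 \sin{\left(5 \right)}

A candidate is checked by its d/dy: the result must match f(y).
F(y) = y^{3} \cos{\left(y \right)} - 3 y^{2} \sin{\left(y \right)} - 6 y \cos{\left(y \right)} + 6 \sin{\left(y \right)} - \cos{\left(y \right)} is an antiderivative of f.
Check: d/dy[y^{3} \cos{\left(y \right)} - 3 y^{2} \sin{\left(y \right)} - 6 y \cos{\left(y \right)} + 6 \sin{\left(y \right)} - \cos{\left(y \right)}] = - y^{3} \sin{\left(y \right)} + \sin{\left(y \right)}, which equals f(y).
F(5) = 94 \cos{\left(5 \right)} - 69 \sin{\left(5 \right)}; F(1) = - 6 \cos{\left(1 \right)} + 3 \sin{\left(1 \right)}.
Integral = F(5) - F(1) = - 3 \sin{\left(1 \right)} + 6 \cos{\left(1 \right)} + 94 \cos{\left(5 \right)} - 69 \sin{\left(5 \right)}.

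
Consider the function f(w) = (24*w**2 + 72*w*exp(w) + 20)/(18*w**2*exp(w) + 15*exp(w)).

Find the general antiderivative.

F(w) = 2*log(2*w**2 + 5/3) - 4*exp(-w)/3 + C

A first test for any F(w): its w-derivative must equal f(w) identically.
Check: d/dw[2*log(2*w**2 + 5/3) - 4*exp(-w)/3] = (24*w**2 + 72*w*exp(w) + 20)/(18*w**2*exp(w) + 15*exp(w)) = f(w).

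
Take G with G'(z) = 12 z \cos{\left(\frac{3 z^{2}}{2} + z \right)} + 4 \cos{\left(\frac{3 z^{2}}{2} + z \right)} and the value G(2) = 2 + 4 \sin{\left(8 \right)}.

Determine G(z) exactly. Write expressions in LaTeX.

G'(z) matches the chain-rule pattern g'(h)*h' with inner function h(z) = \frac{3 z^{2}}{2} + z; substituting u = h(z) collapses the integral.
A general antiderivative is 4 \sin{\left(\frac{3 z^{2}}{2} + z \right)} + C.
The condition gives C = 2 + 4 \sin{\left(8 \right)} - (4 \sin{\left(8 \right)}) = 2.
So G(z) = 2 \left(2 \sin{\left(\frac{3 z^{2}}{2} + z \right)} + 1\right).
Check: d/dz[2 \left(2 \sin{\left(\frac{3 z^{2}}{2} + z \right)} + 1\right)] = 12 z \cos{\left(\frac{3 z^{2}}{2} + z \right)} + 4 \cos{\left(\frac{3 z^{2}}{2} + z \right)} = G'(z).

G(z) = 2 \left(2 \sin{\left(\frac{3 z^{2}}{2} + z \right)} + 1\right)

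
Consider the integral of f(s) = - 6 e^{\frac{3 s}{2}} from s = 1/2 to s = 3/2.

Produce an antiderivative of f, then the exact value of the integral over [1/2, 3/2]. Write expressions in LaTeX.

Antiderivative: F(s) = - 4 e^{\frac{3 s}{2}}; value = - 4 e^{\frac{9}{4}} + 4 e^{\frac{3}{4}}

Recover f(s) by differentiating a candidate F(s); any mismatch rules it out.
F(s) = - 4 e^{\frac{3 s}{2}} is an antiderivative of f.
Check: d/ds[- 4 e^{\frac{3 s}{2}}] = - 6 e^{\frac{3 s}{2}} = f(s).
F(3/2) = - 4 e^{\frac{9}{4}}; F(1/2) = - 4 e^{\frac{3}{4}}.
Integral = F(3/2) - F(1/2) = - 4 e^{\frac{9}{4}} + 4 e^{\frac{3}{4}}.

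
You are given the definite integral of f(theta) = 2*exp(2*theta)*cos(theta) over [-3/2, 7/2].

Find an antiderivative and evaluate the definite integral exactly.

Antiderivative: F(theta) = 2*exp(2*theta)*sin(theta)/5 + 4*exp(2*theta)*cos(theta)/5; value = 4*exp(7)*cos(7/2)/5 + 2*exp(7)*sin(7/2)/5 - 4*exp(-3)*cos(3/2)/5 + 2*exp(-3)*sin(3/2)/5

A candidate is checked by its d/dtheta: the result must match f(theta).
F(theta) = 2*exp(2*theta)*sin(theta)/5 + 4*exp(2*theta)*cos(theta)/5 is an antiderivative of f.
Check: d/dtheta[2*exp(2*theta)*sin(theta)/5 + 4*exp(2*theta)*cos(theta)/5] = 2*exp(2*theta)*cos(theta) = f(theta).
F(7/2) = 4*exp(7)*cos(7/2)/5 + 2*exp(7)*sin(7/2)/5; F(-3/2) = -2*exp(-3)*sin(3/2)/5 + 4*exp(-3)*cos(3/2)/5.
Integral = F(7/2) - F(-3/2) = 4*exp(7)*cos(7/2)/5 + 2*exp(7)*sin(7/2)/5 - 4*exp(-3)*cos(3/2)/5 + 2*exp(-3)*sin(3/2)/5.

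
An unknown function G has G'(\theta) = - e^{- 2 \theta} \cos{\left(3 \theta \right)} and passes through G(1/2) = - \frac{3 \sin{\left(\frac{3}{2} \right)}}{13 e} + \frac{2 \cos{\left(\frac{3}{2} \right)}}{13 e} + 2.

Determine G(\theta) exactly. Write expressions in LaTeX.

A first test for any G(\theta): its \theta-derivative must equal the given G'(\theta).
A general antiderivative is - \frac{3 e^{- 2 \theta} \sin{\left(3 \theta \right)}}{13} + \frac{2 e^{- 2 \theta} \cos{\left(3 \theta \right)}}{13} + C.
The condition gives C = - \frac{3 \sin{\left(\frac{3}{2} \right)}}{13 e} + \frac{2 \cos{\left(\frac{3}{2} \right)}}{13 e} + 2 - (- \frac{3 \sin{\left(\frac{3}{2} \right)}}{13 e} + \frac{2 \cos{\left(\frac{3}{2} \right)}}{13 e}) = 2.
So G(\theta) = 2 - \frac{3 e^{- 2 \theta} \sin{\left(3 \theta \right)}}{13} + \frac{2 e^{- 2 \theta} \cos{\left(3 \theta \right)}}{13}.
Check: d/d\theta[2 - \frac{3 e^{- 2 \theta} \sin{\left(3 \theta \right)}}{13} + \frac{2 e^{- 2 \theta} \cos{\left(3 \theta \right)}}{13}] = - e^{- 2 \theta} \cos{\left(3 \theta \right)} = G'(\theta).

G(\theta) = 2 - \frac{3 e^{- 2 \theta} \sin{\left(3 \theta \right)}}{13} + \frac{2 e^{- 2 \theta} \cos{\left(3 \theta \right)}}{13}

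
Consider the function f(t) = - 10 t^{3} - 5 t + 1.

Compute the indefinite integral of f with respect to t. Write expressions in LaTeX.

F(t) = - \frac{5 t^{4}}{2} - \frac{5 t^{2}}{2} + t + C

The integrand splits into summands that can be handled one at a time.
Check: d/dt[- \frac{5 t^{4}}{2} - \frac{5 t^{2}}{2} + t] = - 10 t^{3} - 5 t + 1 = f(t).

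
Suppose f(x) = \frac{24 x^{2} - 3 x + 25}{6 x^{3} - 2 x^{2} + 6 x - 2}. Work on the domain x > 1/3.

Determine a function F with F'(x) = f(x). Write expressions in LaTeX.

An antiderivative is F(x) = 4 \log{\left(3 x - 1 \right)} - \frac{\operatorname{atan}{\left(x \right)}}{2}.

Whatever form F(x) takes, F'(x) = f(x) is non-negotiable.
Check: d/dx[4 \log{\left(3 x - 1 \right)} - \frac{\operatorname{atan}{\left(x \right)}}{2}] = \frac{24 x^{2} - 3 x + 25}{6 x^{3} - 2 x^{2} + 6 x - 2} = f(x).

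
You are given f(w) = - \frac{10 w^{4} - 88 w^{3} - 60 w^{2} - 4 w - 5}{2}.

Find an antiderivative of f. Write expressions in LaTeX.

Recover f(w) by differentiating a candidate F(w); any mismatch rules it out.
Check: d/dw[\frac{- 4 w^{5} - 20 w^{4} + 8 w^{3} + 4 w^{2} \left(- 4 w - 1\right)^{2} + 10 w - 5}{4}] = - 5 w^{4} + 44 w^{3} + 30 w^{2} + 2 w + \frac{5}{2}, which equals f(w).

An antiderivative is F(w) = \frac{- 4 w^{5} - 20 w^{4} + 8 w^{3} + 4 w^{2} \left(- 4 w - 1\right)^{2} + 10 w - 5}{4}.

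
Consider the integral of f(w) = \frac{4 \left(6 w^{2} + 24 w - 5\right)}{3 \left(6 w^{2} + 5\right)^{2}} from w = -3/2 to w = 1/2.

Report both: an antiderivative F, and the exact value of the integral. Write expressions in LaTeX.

Antiderivative: F(w) = - \frac{4 \left(w + 2\right)}{3 \left(6 w^{2} + 5\right)}; value = - \frac{688}{1443}

f has the shape u'v + uv' for u = \frac{1}{3 w^{2} + \frac{5}{2}} and v = - \frac{2 w}{3} - \frac{4}{3} — it is the derivative of the product u*v.
F(w) = - \frac{4 \left(w + 2\right)}{3 \left(6 w^{2} + 5\right)} is an antiderivative of f.
Check: d/dw[- \frac{4 \left(w + 2\right)}{3 \left(6 w^{2} + 5\right)}] = \frac{24 w^{2} + 96 w - 20}{108 w^{4} + 180 w^{2} + 75}, which equals f(w).
F(1/2) = - \frac{20}{39}; F(-3/2) = - \frac{4}{111}.
Integral = F(1/2) - F(-3/2) = - \frac{688}{1443}.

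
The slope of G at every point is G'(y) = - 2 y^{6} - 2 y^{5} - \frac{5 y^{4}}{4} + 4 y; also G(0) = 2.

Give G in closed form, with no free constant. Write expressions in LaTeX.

Integrate term by term and add the pieces.
A general antiderivative is - \frac{2 y^{7}}{7} - \frac{y^{6}}{3} - \frac{y^{5}}{4} + 2 y^{2} + C.
The condition gives C = 2 - (0) = 2.
So G(y) = - \frac{2 y^{7}}{7} - \frac{y^{6}}{3} - \frac{y^{5}}{4} + 2 y^{2} + 2.
Check: d/dy[- \frac{2 y^{7}}{7} - \frac{y^{6}}{3} - \frac{y^{5}}{4} + 2 y^{2} + 2] = - 2 y^{6} - 2 y^{5} - \frac{5 y^{4}}{4} + 4 y = G'(y).

G(y) = - \frac{2 y^{7}}{7} - \frac{y^{6}}{3} - \frac{y^{5}}{4} + 2 y^{2} + 2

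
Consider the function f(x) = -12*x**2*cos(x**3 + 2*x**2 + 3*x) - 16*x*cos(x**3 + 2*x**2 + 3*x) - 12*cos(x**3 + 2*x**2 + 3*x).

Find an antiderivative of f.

An antiderivative is F(x) = -4*sin(x**3 + 2*x**2 + 3*x).

f matches the chain-rule pattern g'(h)*h' with inner function h(x) = x**3 + 2*x**2 + 3*x; substituting u = h(x) collapses the integral.
Check: d/dx[-4*sin(x**3 + 2*x**2 + 3*x)] = -12*x**2*cos(x**3 + 2*x**2 + 3*x) - 16*x*cos(x**3 + 2*x**2 + 3*x) - 12*cos(x**3 + 2*x**2 + 3*x) = f(x).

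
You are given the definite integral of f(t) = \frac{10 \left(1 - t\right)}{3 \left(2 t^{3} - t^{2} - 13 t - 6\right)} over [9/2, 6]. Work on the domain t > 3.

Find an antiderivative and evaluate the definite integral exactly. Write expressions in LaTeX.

Antiderivative: F(t) = - \frac{2 \left(2 \log{\left(t - 3 \right)} + 5 \log{\left(t + \frac{1}{2} \right)} - 7 \log{\left(t + 2 \right)}\right)}{21}; value = - \frac{8 \log{\left(\frac{13}{2} \right)}}{7} - \frac{4 \log{\left(3 \right)}}{21} + \frac{4 \log{\left(\frac{3}{2} \right)}}{21} + \frac{10 \log{\left(5 \right)}}{21} + \frac{2 \log{\left(8 \right)}}{3}

Factor the denominator (3 \left(t - 3\right) \left(t + 2\right) \left(2 t + 1\right)) and decompose: f = - \frac{20}{21 \left(2 t + 1\right)} + \frac{2}{3 \left(t + 2\right)} - \frac{4}{21 \left(t - 3\right)}; each piece integrates to a log, atan, or power term.
F(t) = - \frac{2 \left(2 \log{\left(t - 3 \right)} + 5 \log{\left(t + \frac{1}{2} \right)} - 7 \log{\left(t + 2 \right)}\right)}{21} is an antiderivative of f.
Check: d/dt[- \frac{2 \left(2 \log{\left(t - 3 \right)} + 5 \log{\left(t + \frac{1}{2} \right)} - 7 \log{\left(t + 2 \right)}\right)}{21}] = \frac{10 - 10 t}{6 t^{3} - 3 t^{2} - 39 t - 18}, which equals f(t).
F(6) = - \frac{10 \log{\left(\frac{13}{2} \right)}}{21} - \frac{4 \log{\left(3 \right)}}{21} + \frac{2 \log{\left(8 \right)}}{3}; F(9/2) = - \frac{10 \log{\left(5 \right)}}{21} - \frac{4 \log{\left(\frac{3}{2} \right)}}{21} + \frac{2 \log{\left(\frac{13}{2} \right)}}{3}.
Integral = F(6) - F(9/2) = - \frac{8 \log{\left(\frac{13}{2} \right)}}{7} - \frac{4 \log{\left(3 \right)}}{21} + \frac{4 \log{\left(\frac{3}{2} \right)}}{21} + \frac{10 \log{\left(5 \right)}}{21} + \frac{2 \log{\left(8 \right)}}{3}.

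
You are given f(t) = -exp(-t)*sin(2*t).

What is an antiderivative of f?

An antiderivative is F(t) = (sin(2*t) + 2*cos(2*t))*exp(-t)/5.

Whatever form F(t) takes, F'(t) = f(t) is non-negotiable.
Check: d/dt[(sin(2*t) + 2*cos(2*t))*exp(-t)/5] = -exp(-t)*sin(2*t) = f(t).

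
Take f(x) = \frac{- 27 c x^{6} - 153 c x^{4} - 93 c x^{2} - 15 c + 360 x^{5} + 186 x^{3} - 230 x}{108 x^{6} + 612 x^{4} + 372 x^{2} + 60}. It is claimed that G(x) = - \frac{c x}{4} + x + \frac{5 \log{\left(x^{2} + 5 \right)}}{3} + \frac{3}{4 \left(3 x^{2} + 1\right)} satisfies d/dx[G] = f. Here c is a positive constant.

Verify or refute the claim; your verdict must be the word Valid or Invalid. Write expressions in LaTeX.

Invalid: d/dx[G] - f = 1, which is not 0.

d/dx[G] = \frac{- 27 c x^{6} - 153 c x^{4} - 93 c x^{2} - 15 c + 108 x^{6} + 360 x^{5} + 612 x^{4} + 186 x^{3} + 372 x^{2} - 230 x + 60}{108 x^{6} + 612 x^{4} + 372 x^{2} + 60}
d/dx[G] - f(x) = 1 != 0.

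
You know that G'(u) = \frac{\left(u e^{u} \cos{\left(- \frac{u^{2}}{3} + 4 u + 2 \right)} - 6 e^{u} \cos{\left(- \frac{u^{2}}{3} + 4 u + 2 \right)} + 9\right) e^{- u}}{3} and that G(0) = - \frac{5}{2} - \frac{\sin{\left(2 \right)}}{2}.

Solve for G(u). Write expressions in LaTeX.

G(u) = - \frac{\sin{\left(- \frac{u^{2}}{3} + 4 u + 2 \right)}}{2} + \frac{1}{2} - 3 e^{- u}

A first test for any G(u): its u-derivative must equal the given G'(u).
A general antiderivative is - \frac{\sin{\left(- \frac{u^{2}}{3} + 4 u + 2 \right)}}{2} - 3 e^{- u} + C.
The condition gives C = - \frac{5}{2} - \frac{\sin{\left(2 \right)}}{2} - (-3 - \frac{\sin{\left(2 \right)}}{2}) = \frac{1}{2}.
So G(u) = - \frac{\sin{\left(- \frac{u^{2}}{3} + 4 u + 2 \right)}}{2} + \frac{1}{2} - 3 e^{- u}.
Check: d/du[- \frac{\sin{\left(- \frac{u^{2}}{3} + 4 u + 2 \right)}}{2} + \frac{1}{2} - 3 e^{- u}] = \frac{\left(u e^{u} \cos{\left(- \frac{u^{2}}{3} + 4 u + 2 \right)} - 6 e^{u} \cos{\left(- \frac{u^{2}}{3} + 4 u + 2 \right)} + 9\right) e^{- u}}{3} = G'(u).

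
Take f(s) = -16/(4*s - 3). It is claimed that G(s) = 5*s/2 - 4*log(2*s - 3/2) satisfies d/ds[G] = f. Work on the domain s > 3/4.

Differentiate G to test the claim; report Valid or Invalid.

Invalid: d/ds[G] - f = 5/2, which is not 0.

d/ds[G] = (20*s - 47)/(8*s - 6)
d/ds[G] - f(s) = 5/2 != 0.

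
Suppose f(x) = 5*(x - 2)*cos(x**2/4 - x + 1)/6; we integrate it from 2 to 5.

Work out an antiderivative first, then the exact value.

Antiderivative: F(x) = 5*sin(x**2/4 - x + 1)/3; value = 5*sin(9/4)/3

The substitution u = x**2/4 - x + 1 works: f is exactly (dF/du)*(du/dx) for that inner function.
F(x) = 5*sin(x**2/4 - x + 1)/3 is an antiderivative of f.
Check: d/dx[5*sin(x**2/4 - x + 1)/3] = 5*x*cos(x**2/4 - x + 1)/6 - 5*cos(x**2/4 - x + 1)/3, which equals f(x).
F(5) = 5*sin(9/4)/3; F(2) = 0.
Integral = F(5) - F(2) = 5*sin(9/4)/3.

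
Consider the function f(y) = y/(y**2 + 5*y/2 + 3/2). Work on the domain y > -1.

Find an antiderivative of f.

The denominator factors as (y + 1)*(2*y + 3); partial fractions split f into directly integrable pieces: 6/(2*y + 3) - 2/(y + 1).
Check: d/dy[-2*log(y + 1) + 3*log(y + 3/2)] = 2*y/(2*y**2 + 5*y + 3), which equals f(y).

An antiderivative is F(y) = -2*log(y + 1) + 3*log(y + 3/2).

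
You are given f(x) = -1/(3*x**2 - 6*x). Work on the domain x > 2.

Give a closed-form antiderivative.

An antiderivative is F(x) = log(x)/6 - log(x - 2)/6.

The denominator factors as 3*x*(x - 2); partial fractions split f into directly integrable pieces: -1/(6*(x - 2)) + 1/(6*x).
Check: d/dx[log(x)/6 - log(x - 2)/6] = -1/(3*x**2 - 6*x) = f(x).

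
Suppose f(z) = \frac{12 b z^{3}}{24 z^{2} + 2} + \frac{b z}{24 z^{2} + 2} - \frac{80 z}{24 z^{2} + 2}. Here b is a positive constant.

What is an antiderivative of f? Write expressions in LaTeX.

An antiderivative is F(z) = \frac{b z^{2}}{4} - \frac{5 \log{\left(4 z^{2} + \frac{1}{3} \right)}}{3}.

Integrate term by term and add the pieces.
Check: d/dz[\frac{b z^{2}}{4} - \frac{5 \log{\left(4 z^{2} + \frac{1}{3} \right)}}{3}] = \frac{12 b z^{3} + b z - 80 z}{24 z^{2} + 2}, which equals f(z).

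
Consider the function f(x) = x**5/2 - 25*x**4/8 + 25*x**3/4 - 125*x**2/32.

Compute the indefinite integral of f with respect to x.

F(x) = x**6/12 - 5*x**5/8 + 25*x**4/16 - 125*x**3/96 + C

The substitution u = -x**2/2 + 5*x/4 works: f is exactly (dF/du)*(du/dx) for that inner function.
Check: d/dx[x**6/12 - 5*x**5/8 + 25*x**4/16 - 125*x**3/96] = x**5/2 - 25*x**4/8 + 25*x**3/4 - 125*x**2/32 = f(x).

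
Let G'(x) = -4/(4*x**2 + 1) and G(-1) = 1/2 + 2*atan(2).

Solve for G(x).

G(x) = 1/2 - 2*atan(2*x)

Recover the given G'(x) by differentiating a candidate G(x); any mismatch rules it out.
A general antiderivative is -2*atan(2*x) + C.
The condition gives C = 1/2 + 2*atan(2) - (2*atan(2)) = 1/2.
So G(x) = 1/2 - 2*atan(2*x).
Check: d/dx[1/2 - 2*atan(2*x)] = -4/(4*x**2 + 1) = G'(x).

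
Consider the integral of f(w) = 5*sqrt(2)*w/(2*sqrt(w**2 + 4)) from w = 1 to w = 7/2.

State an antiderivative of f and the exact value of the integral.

Antiderivative: F(w) = 5*sqrt(w**2/2 + 2); value = -5*sqrt(10)/2 + 5*sqrt(130)/4

The substitution u = w**2/2 + 2 works: f is exactly (dF/du)*(du/dw) for that inner function.
F(w) = 5*sqrt(w**2/2 + 2) is an antiderivative of f.
Check: d/dw[5*sqrt(w**2/2 + 2)] = 5*sqrt(2)*w/(2*sqrt(w**2 + 4)) = f(w).
F(7/2) = 5*sqrt(130)/4; F(1) = 5*sqrt(10)/2.
Integral = F(7/2) - F(1) = -5*sqrt(10)/2 + 5*sqrt(130)/4.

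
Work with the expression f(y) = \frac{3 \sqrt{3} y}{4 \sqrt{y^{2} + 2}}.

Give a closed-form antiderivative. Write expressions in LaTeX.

An antiderivative is F(y) = \frac{3 \sqrt{3} \sqrt{y^{2} + 2}}{4}.

The substitution u = 3 y^{2} + 6 works: f is exactly (dF/du)*(du/dy) for that inner function.
Check: d/dy[\frac{3 \sqrt{3} \sqrt{y^{2} + 2}}{4}] = \frac{3 \sqrt{3} y}{4 \sqrt{y^{2} + 2}} = f(y).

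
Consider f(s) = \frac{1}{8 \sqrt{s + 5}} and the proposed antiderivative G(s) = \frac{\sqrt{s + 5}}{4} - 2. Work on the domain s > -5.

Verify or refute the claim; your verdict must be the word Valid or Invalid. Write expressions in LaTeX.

d/ds[G] = \frac{1}{8 \sqrt{s + 5}}
This equals f(s) exactly, so the claim holds.

Valid. The derivative of G reproduces f.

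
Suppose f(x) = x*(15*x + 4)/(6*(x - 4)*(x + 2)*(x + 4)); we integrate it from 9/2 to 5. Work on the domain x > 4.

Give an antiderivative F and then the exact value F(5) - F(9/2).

Factor the denominator (6*(x - 4)*(x + 2)*(x + 4)) and decompose: f = 7/(3*(x + 4)) - 13/(18*(x + 2)) + 8/(9*(x - 4)); each piece integrates to a log, atan, or power term.
F(x) = 8*log(x - 4)/9 - 13*log(x + 2)/18 + 7*log(x + 4)/3 is an antiderivative of f.
Check: d/dx[8*log(x - 4)/9 - 13*log(x + 2)/18 + 7*log(x + 4)/3] = (15*x**2 + 4*x)/(6*x**3 + 12*x**2 - 96*x - 192), which equals f(x).
F(5) = -13*log(7)/18 + 7*log(9)/3; F(9/2) = -13*log(13/2)/18 - 8*log(2)/9 + 7*log(17/2)/3.
Integral = F(5) - F(9/2) = -7*log(17/2)/3 - 13*log(7)/18 + 8*log(2)/9 + 13*log(13/2)/18 + 7*log(9)/3.

Antiderivative: F(x) = 8*log(x - 4)/9 - 13*log(x + 2)/18 + 7*log(x + 4)/3; value = -7*log(17/2)/3 - 13*log(7)/18 + 8*log(2)/9 + 13*log(13/2)/18 + 7*log(9)/3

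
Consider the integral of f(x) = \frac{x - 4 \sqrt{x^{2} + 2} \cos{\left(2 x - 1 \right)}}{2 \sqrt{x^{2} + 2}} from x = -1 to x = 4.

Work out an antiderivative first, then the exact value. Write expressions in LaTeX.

Check any antiderivative F(x) by computing F'(x) and comparing it with f(x).
F(x) = \frac{\sqrt{x^{2} + 2}}{2} - \sin{\left(2 x - 1 \right)} is an antiderivative of f.
Check: d/dx[\frac{\sqrt{x^{2} + 2}}{2} - \sin{\left(2 x - 1 \right)}] = \frac{x - 4 \sqrt{x^{2} + 2} \cos{\left(2 x - 1 \right)}}{2 \sqrt{x^{2} + 2}} = f(x).
F(4) = - \sin{\left(7 \right)} + \frac{3 \sqrt{2}}{2}; F(-1) = \sin{\left(3 \right)} + \frac{\sqrt{3}}{2}.
Integral = F(4) - F(-1) = - \frac{\sqrt{3}}{2} - \sin{\left(7 \right)} - \sin{\left(3 \right)} + \frac{3 \sqrt{2}}{2}.

Antiderivative: F(x) = \frac{\sqrt{x^{2} + 2}}{2} - \sin{\left(2 x - 1 \right)}; value = - \frac{\sqrt{3}}{2} - \sin{\left(7 \right)} - \sin{\left(3 \right)} + \frac{3 \sqrt{2}}{2}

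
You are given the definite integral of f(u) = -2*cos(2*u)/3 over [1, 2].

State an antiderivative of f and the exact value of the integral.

Antiderivative: F(u) = -sin(2*u)/3; value = -sin(4)/3 + sin(2)/3

Any candidate F(u) must reproduce f(u) exactly when differentiated.
F(u) = -sin(2*u)/3 is an antiderivative of f.
Check: d/du[-sin(2*u)/3] = -2*cos(2*u)/3 = f(u).
F(2) = -sin(4)/3; F(1) = -sin(2)/3.
Integral = F(2) - F(1) = -sin(4)/3 + sin(2)/3.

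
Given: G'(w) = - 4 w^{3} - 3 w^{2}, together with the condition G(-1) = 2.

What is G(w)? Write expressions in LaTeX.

G(w) = - w^{4} - w^{3} + 2

The integrand splits into summands that can be handled one at a time.
A general antiderivative is - w^{4} - w^{3} + C.
The condition gives C = 2 - (0) = 2.
So G(w) = - w^{4} - w^{3} + 2.
Check: d/dw[- w^{4} - w^{3} + 2] = - 4 w^{3} - 3 w^{2} = G'(w).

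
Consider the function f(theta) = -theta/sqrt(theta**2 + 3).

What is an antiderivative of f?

The substitution u = theta**2 + 3 works: f is exactly (dF/du)*(du/dtheta) for that inner function.
Check: d/dtheta[-sqrt(theta**2 + 3)] = -theta/sqrt(theta**2 + 3) = f(theta).

An antiderivative is F(theta) = -sqrt(theta**2 + 3).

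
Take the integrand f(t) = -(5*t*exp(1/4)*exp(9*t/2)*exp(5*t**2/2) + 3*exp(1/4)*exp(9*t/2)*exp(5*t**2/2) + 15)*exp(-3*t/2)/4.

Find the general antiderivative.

F(t) = -exp(5*t**2/2 + 3*t + 1/4)/4 + 5*exp(-3*t/2)/2 + C

Check any antiderivative F(t) by computing F'(t) and comparing it with f(t).
Check: d/dt[-exp(5*t**2/2 + 3*t + 1/4)/4 + 5*exp(-3*t/2)/2] = (-5*t*exp(1/4)*exp(9*t/2)*exp(5*t**2/2) - 3*exp(1/4)*exp(9*t/2)*exp(5*t**2/2) - 15)*exp(-3*t/2)/4, which equals f(t).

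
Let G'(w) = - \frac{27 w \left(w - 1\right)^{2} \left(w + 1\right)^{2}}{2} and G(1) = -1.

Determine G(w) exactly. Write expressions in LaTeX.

The substitution u = \frac{3 w^{2}}{2} - \frac{3}{2} works: G'(w) is exactly (dG/du)*(du/dw) for that inner function.
A general antiderivative is - \frac{2 \left(\frac{3 w^{2}}{2} - \frac{3}{2}\right)^{3}}{3} + C.
The condition gives C = -1 - (0) = -1.
So G(w) = - \frac{2 \left(\frac{3 w^{2}}{2} - \frac{3}{2}\right)^{3}}{3} - 1.
Check: d/dw[- \frac{2 \left(\frac{3 w^{2}}{2} - \frac{3}{2}\right)^{3}}{3} - 1] = - \frac{27 w^{5}}{2} + 27 w^{3} - \frac{27 w}{2}, which equals G'(w).

G(w) = - \frac{2 \left(\frac{3 w^{2}}{2} - \frac{3}{2}\right)^{3}}{3} - 1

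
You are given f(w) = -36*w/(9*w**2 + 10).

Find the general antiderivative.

The substitution u = 3*w**2/2 + 5/3 works: f is exactly (dF/du)*(du/dw) for that inner function.
Check: d/dw[-2*log(3*w**2/2 + 5/3)] = -36*w/(9*w**2 + 10) = f(w).

F(w) = -2*log(3*w**2/2 + 5/3) + C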